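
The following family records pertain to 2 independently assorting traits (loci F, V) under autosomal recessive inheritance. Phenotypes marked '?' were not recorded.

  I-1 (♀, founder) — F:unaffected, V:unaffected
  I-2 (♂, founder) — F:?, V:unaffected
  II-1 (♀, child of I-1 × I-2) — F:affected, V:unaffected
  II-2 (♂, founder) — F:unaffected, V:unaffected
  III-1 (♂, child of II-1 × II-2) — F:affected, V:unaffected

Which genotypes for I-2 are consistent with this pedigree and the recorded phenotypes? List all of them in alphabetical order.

I-2 ∈ {Ff VV, Ff Vv, ff VV, ff Vv}

F/I-1 un ·: Ff
F/I-2 ? ·: Ff|ff
F/II-1 aff I-1×I-2: ff
F/II-2 un ·: Ff
F/III-1 aff II-1×II-2: ff
⇒ F over [I-1,I-2,II-1,II-2,III-1]: 2 consistent
V/I-1 un ·: VV|Vv
V/I-2 un ·: VV|Vv
V/II-1 un I-1×I-2: VV|Vv
V/II-2 un ·: VV|Vv
V/III-1 un II-1×II-2: VV|Vv
⇒ V over [I-1,I-2,II-1,II-2,III-1]: 24 consistent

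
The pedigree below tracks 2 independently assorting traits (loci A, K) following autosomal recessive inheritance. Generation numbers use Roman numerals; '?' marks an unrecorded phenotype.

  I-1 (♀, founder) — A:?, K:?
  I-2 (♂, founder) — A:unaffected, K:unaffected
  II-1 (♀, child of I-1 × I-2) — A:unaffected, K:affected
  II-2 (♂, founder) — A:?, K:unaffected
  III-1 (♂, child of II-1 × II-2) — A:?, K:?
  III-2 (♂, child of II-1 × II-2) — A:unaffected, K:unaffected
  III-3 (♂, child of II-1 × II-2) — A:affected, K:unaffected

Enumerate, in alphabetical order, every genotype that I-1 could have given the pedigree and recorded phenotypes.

A/I-1 ? ·: AA|Aa|aa
A/I-2 un ·: AA|Aa
A/II-1 un I-1×I-2: Aa
A/II-2 ? ·: Aa|aa
A/III-1 ? II-1×II-2: AA|Aa|aa
A/III-2 un II-1×II-2: AA|Aa
A/III-3 aff II-1×II-2: aa
⇒ A over [I-1,I-2,II-1,II-2,III-1,III-2,III-3]: 40 consistent
K/I-1 ? ·: Kk|kk
K/I-2 un ·: Kk
K/II-1 aff I-1×I-2: kk
K/II-2 un ·: KK|Kk
K/III-1 ? II-1×II-2: Kk|kk
K/III-2 un II-1×II-2: Kk
K/III-3 un II-1×II-2: Kk
⇒ K over [I-1,I-2,II-1,II-2,III-1,III-2,III-3]: 6 consistent

I-1 ∈ {AA Kk, AA kk, Aa Kk, Aa kk, aa Kk, aa kk}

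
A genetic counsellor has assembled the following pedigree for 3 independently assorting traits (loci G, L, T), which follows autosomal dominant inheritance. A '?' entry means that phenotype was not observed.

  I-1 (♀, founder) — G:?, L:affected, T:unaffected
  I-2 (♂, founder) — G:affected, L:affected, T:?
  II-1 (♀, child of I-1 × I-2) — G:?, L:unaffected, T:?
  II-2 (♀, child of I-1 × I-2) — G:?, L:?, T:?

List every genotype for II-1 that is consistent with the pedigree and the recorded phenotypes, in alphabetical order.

II-1 ∈ {GG ll Tt, GG ll tt, Gg ll Tt, Gg ll tt, gg ll Tt, gg ll tt}

G/I-1 ? ·: gg|Gg|GG
G/I-2 aff ·: Gg|GG
G/II-1 ? I-1×I-2: gg|Gg|GG
G/II-2 ? I-1×I-2: gg|Gg|GG
⇒ G over [I-1,I-2,II-1,II-2]: 23 consistent
L/I-1 aff ·: Ll
L/I-2 aff ·: Ll
L/II-1 un I-1×I-2: ll
L/II-2 ? I-1×I-2: ll|Ll|LL
⇒ L over [I-1,I-2,II-1,II-2]: 3 consistent
T/I-1 un ·: tt
T/I-2 ? ·: tt|Tt|TT
T/II-1 ? I-1×I-2: tt|Tt
T/II-2 ? I-1×I-2: tt|Tt
⇒ T over [I-1,I-2,II-1,II-2]: 6 consistent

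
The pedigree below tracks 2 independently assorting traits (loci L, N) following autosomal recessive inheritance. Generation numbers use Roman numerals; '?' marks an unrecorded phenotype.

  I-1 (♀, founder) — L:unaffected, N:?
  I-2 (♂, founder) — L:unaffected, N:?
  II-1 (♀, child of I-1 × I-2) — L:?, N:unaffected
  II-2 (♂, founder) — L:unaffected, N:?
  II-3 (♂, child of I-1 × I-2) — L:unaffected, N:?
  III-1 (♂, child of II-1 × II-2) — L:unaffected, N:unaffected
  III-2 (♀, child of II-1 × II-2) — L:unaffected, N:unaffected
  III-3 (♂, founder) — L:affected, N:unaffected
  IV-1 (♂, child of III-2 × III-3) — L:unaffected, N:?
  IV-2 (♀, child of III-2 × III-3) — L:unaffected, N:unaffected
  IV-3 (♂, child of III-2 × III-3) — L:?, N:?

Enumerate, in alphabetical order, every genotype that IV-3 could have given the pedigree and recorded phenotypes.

L/I-1 un ·: LL|Ll
L/I-2 un ·: LL|Ll
L/II-1 ? I-1×I-2: LL|Ll|ll
L/II-2 un ·: LL|Ll
L/II-3 un I-1×I-2: LL|Ll
L/III-1 un II-1×II-2: LL|Ll
L/III-2 un II-1×II-2: LL|Ll
L/III-3 aff ·: ll
L/IV-1 un III-2×III-3: Ll
L/IV-2 un III-2×III-3: Ll
L/IV-3 ? III-2×III-3: Ll|ll
⇒ L over [I-1,I-2,II-1,II-2,II-3,III-1,III-2,III-3,IV-1,IV-2,IV-3]: 129 consistent
N/I-1 ? ·: NN|Nn|nn
N/I-2 ? ·: NN|Nn|nn
N/II-1 un I-1×I-2: NN|Nn
N/II-2 ? ·: NN|Nn|nn
N/II-3 ? I-1×I-2: NN|Nn|nn
N/III-1 un II-1×II-2: NN|Nn
N/III-2 un II-1×II-2: NN|Nn
N/III-3 un ·: NN|Nn
N/IV-1 ? III-2×III-3: NN|Nn|nn
N/IV-2 un III-2×III-3: NN|Nn
N/IV-3 ? III-2×III-3: NN|Nn|nn
⇒ N over [I-1,I-2,II-1,II-2,II-3,III-1,III-2,III-3,IV-1,IV-2,IV-3]: 2998 consistent

IV-3 ∈ {Ll NN, Ll Nn, Ll nn, ll NN, ll Nn, ll nn}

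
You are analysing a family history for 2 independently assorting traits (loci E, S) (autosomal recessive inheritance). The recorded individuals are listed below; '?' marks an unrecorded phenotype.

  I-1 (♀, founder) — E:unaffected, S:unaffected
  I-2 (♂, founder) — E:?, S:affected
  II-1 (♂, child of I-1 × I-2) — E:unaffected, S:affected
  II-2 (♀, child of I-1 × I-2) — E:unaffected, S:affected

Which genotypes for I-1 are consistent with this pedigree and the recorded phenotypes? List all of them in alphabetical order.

I-1 ∈ {EE Ss, Ee Ss}

E/I-1 un ·: EE|Ee
E/I-2 ? ·: EE|Ee|ee
E/II-1 un I-1×I-2: EE|Ee
E/II-2 un I-1×I-2: EE|Ee
⇒ E over [I-1,I-2,II-1,II-2]: 15 consistent
S/I-1 un ·: Ss
S/I-2 aff ·: ss
S/II-1 aff I-1×I-2: ss
S/II-2 aff I-1×I-2: ss
⇒ S over [I-1,I-2,II-1,II-2]: 1 consistent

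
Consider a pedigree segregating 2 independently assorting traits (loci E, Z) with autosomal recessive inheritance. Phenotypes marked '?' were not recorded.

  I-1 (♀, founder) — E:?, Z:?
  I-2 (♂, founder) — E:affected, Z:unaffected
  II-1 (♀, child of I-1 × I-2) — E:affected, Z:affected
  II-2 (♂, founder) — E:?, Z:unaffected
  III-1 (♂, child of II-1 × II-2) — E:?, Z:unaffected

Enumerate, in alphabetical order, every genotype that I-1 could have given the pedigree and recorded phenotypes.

E/I-1 ? ·: Ee|ee
E/I-2 aff ·: ee
E/II-1 aff I-1×I-2: ee
E/II-2 ? ·: EE|Ee|ee
E/III-1 ? II-1×II-2: Ee|ee
⇒ E over [I-1,I-2,II-1,II-2,III-1]: 8 consistent
Z/I-1 ? ·: Zz|zz
Z/I-2 un ·: Zz
Z/II-1 aff I-1×I-2: zz
Z/II-2 un ·: ZZ|Zz
Z/III-1 un II-1×II-2: Zz
⇒ Z over [I-1,I-2,II-1,II-2,III-1]: 4 consistent

I-1 ∈ {Ee Zz, Ee zz, ee Zz, ee zz}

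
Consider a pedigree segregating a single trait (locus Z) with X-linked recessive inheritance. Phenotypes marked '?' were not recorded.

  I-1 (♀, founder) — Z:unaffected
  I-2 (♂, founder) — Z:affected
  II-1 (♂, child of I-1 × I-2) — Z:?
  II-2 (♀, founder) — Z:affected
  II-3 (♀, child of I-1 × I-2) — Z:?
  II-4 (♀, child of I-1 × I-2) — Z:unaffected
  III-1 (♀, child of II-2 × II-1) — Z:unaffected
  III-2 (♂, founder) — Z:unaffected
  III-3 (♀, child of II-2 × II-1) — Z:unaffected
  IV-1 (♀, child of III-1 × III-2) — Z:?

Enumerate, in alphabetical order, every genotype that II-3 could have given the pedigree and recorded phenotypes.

II-3 ∈ {X^ZX^z, X^zX^z}

Z/I-1 un ·: X^ZX^Z|X^ZX^z
Z/I-2 aff ·: X^zY
Z/II-1 ? I-1×I-2: X^ZY
Z/II-2 aff ·: X^zX^z
Z/II-3 ? I-1×I-2: X^ZX^z|X^zX^z
Z/II-4 un I-1×I-2: X^ZX^z
Z/III-1 un II-2×II-1: X^ZX^z
Z/III-2 un ·: X^ZY
Z/III-3 un II-2×II-1: X^ZX^z
Z/IV-1 ? III-1×III-2: X^ZX^Z|X^ZX^z
⇒ Z over [I-1,I-2,II-1,II-2,II-3,II-4,III-1,III-2,III-3,IV-1]: 6 consistent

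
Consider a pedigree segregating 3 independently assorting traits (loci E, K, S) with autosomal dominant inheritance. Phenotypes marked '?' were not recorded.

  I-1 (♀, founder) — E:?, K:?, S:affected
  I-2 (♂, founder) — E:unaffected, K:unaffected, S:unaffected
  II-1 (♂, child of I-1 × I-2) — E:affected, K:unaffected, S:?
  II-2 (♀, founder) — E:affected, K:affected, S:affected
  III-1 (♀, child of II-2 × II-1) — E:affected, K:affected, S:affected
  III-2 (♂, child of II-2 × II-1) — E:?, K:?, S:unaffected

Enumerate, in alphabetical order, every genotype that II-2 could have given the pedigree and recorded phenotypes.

E/I-1 ? ·: Ee|EE
E/I-2 un ·: ee
E/II-1 aff I-1×I-2: Ee
E/II-2 aff ·: Ee|EE
E/III-1 aff II-2×II-1: Ee|EE
E/III-2 ? II-2×II-1: ee|Ee|EE
⇒ E over [I-1,I-2,II-1,II-2,III-1,III-2]: 20 consistent
K/I-1 ? ·: kk|Kk
K/I-2 un ·: kk
K/II-1 un I-1×I-2: kk
K/II-2 aff ·: Kk|KK
K/III-1 aff II-2×II-1: Kk
K/III-2 ? II-2×II-1: kk|Kk
⇒ K over [I-1,I-2,II-1,II-2,III-1,III-2]: 6 consistent
S/I-1 aff ·: Ss|SS
S/I-2 un ·: ss
S/II-1 ? I-1×I-2: ss|Ss
S/II-2 aff ·: Ss
S/III-1 aff II-2×II-1: Ss|SS
S/III-2 un II-2×II-1: ss
⇒ S over [I-1,I-2,II-1,II-2,III-1,III-2]: 5 consistent

II-2 ∈ {EE KK Ss, EE Kk Ss, Ee KK Ss, Ee Kk Ss}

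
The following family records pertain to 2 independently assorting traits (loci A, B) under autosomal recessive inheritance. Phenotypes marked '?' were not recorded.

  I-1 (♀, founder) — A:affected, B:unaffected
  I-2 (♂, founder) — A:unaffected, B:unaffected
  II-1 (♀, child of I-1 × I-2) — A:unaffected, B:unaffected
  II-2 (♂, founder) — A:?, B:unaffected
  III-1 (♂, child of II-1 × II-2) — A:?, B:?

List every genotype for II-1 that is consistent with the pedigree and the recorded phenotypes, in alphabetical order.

A/I-1 aff ·: aa
A/I-2 un ·: AA|Aa
A/II-1 un I-1×I-2: Aa
A/II-2 ? ·: AA|Aa|aa
A/III-1 ? II-1×II-2: AA|Aa|aa
⇒ A over [I-1,I-2,II-1,II-2,III-1]: 14 consistent
B/I-1 un ·: BB|Bb
B/I-2 un ·: BB|Bb
B/II-1 un I-1×I-2: BB|Bb
B/II-2 un ·: BB|Bb
B/III-1 ? II-1×II-2: BB|Bb|bb
⇒ B over [I-1,I-2,II-1,II-2,III-1]: 27 consistent

II-1 ∈ {Aa BB, Aa Bb}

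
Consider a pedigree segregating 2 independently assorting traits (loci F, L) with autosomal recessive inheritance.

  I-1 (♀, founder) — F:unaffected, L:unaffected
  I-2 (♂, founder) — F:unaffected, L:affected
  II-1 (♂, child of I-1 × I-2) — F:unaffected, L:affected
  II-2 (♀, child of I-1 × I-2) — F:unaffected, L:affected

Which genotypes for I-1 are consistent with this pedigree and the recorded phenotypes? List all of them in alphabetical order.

F/I-1 un ·: FF|Ff
F/I-2 un ·: FF|Ff
F/II-1 un I-1×I-2: FF|Ff
F/II-2 un I-1×I-2: FF|Ff
⇒ F over [I-1,I-2,II-1,II-2]: 13 consistent
L/I-1 un ·: Ll
L/I-2 aff ·: ll
L/II-1 aff I-1×I-2: ll
L/II-2 aff I-1×I-2: ll
⇒ L over [I-1,I-2,II-1,II-2]: 1 consistent

I-1 ∈ {FF Ll, Ff Ll}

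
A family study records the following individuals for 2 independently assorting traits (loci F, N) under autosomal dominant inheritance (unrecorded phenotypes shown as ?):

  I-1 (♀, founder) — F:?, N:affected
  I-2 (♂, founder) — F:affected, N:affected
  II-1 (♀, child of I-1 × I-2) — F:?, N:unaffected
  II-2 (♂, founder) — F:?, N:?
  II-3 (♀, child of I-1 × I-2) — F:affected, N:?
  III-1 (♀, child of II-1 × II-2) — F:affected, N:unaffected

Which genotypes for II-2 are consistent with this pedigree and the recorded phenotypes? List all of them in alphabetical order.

II-2 ∈ {FF Nn, FF nn, Ff Nn, Ff nn, ff Nn, ff nn}

F/I-1 ? ·: ff|Ff|FF
F/I-2 aff ·: Ff|FF
F/II-1 ? I-1×I-2: ff|Ff|FF
F/II-2 ? ·: ff|Ff|FF
F/II-3 aff I-1×I-2: Ff|FF
F/III-1 aff II-1×II-2: Ff|FF
⇒ F over [I-1,I-2,II-1,II-2,II-3,III-1]: 74 consistent
N/I-1 aff ·: Nn
N/I-2 aff ·: Nn
N/II-1 un I-1×I-2: nn
N/II-2 ? ·: nn|Nn
N/II-3 ? I-1×I-2: nn|Nn|NN
N/III-1 un II-1×II-2: nn
⇒ N over [I-1,I-2,II-1,II-2,II-3,III-1]: 6 consistent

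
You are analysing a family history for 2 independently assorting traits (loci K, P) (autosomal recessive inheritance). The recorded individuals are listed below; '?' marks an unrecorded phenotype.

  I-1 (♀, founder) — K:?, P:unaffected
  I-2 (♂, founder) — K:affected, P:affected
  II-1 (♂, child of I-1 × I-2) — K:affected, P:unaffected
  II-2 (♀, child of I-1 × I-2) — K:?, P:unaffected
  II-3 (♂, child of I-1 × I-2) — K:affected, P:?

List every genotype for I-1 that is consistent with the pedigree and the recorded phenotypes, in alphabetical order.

K/I-1 ? ·: Kk|kk
K/I-2 aff ·: kk
K/II-1 aff I-1×I-2: kk
K/II-2 ? I-1×I-2: Kk|kk
K/II-3 aff I-1×I-2: kk
⇒ K over [I-1,I-2,II-1,II-2,II-3]: 3 consistent
P/I-1 un ·: PP|Pp
P/I-2 aff ·: pp
P/II-1 un I-1×I-2: Pp
P/II-2 un I-1×I-2: Pp
P/II-3 ? I-1×I-2: Pp|pp
⇒ P over [I-1,I-2,II-1,II-2,II-3]: 3 consistent

I-1 ∈ {Kk PP, Kk Pp, kk PP, kk Pp}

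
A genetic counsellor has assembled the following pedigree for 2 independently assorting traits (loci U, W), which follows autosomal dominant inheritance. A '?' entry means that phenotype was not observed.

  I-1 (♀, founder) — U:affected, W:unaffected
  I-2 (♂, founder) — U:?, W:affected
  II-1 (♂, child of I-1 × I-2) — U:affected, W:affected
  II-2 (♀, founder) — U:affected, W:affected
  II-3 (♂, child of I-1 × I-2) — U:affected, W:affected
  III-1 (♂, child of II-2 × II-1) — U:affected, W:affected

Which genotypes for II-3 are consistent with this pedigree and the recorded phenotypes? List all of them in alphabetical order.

II-3 ∈ {UU Ww, Uu Ww}

U/I-1 aff ·: Uu|UU
U/I-2 ? ·: uu|Uu|UU
U/II-1 aff I-1×I-2: Uu|UU
U/II-2 aff ·: Uu|UU
U/II-3 aff I-1×I-2: Uu|UU
U/III-1 aff II-2×II-1: Uu|UU
⇒ U over [I-1,I-2,II-1,II-2,II-3,III-1]: 53 consistent
W/I-1 un ·: ww
W/I-2 aff ·: Ww|WW
W/II-1 aff I-1×I-2: Ww
W/II-2 aff ·: Ww|WW
W/II-3 aff I-1×I-2: Ww
W/III-1 aff II-2×II-1: Ww|WW
⇒ W over [I-1,I-2,II-1,II-2,II-3,III-1]: 8 consistent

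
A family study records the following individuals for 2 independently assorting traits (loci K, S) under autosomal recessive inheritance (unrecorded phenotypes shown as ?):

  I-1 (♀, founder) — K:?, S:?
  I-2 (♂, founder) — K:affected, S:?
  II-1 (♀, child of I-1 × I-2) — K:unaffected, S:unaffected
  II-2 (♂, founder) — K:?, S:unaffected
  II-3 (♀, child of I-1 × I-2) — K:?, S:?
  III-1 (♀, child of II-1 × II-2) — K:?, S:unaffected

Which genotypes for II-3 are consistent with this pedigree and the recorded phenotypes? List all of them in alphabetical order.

K/I-1 ? ·: KK|Kk
K/I-2 aff ·: kk
K/II-1 un I-1×I-2: Kk
K/II-2 ? ·: KK|Kk|kk
K/II-3 ? I-1×I-2: Kk|kk
K/III-1 ? II-1×II-2: KK|Kk|kk
⇒ K over [I-1,I-2,II-1,II-2,II-3,III-1]: 21 consistent
S/I-1 ? ·: SS|Ss|ss
S/I-2 ? ·: SS|Ss|ss
S/II-1 un I-1×I-2: SS|Ss
S/II-2 un ·: SS|Ss
S/II-3 ? I-1×I-2: SS|Ss|ss
S/III-1 un II-1×II-2: SS|Ss
⇒ S over [I-1,I-2,II-1,II-2,II-3,III-1]: 76 consistent

II-3 ∈ {Kk SS, Kk Ss, Kk ss, kk SS, kk Ss, kk ss}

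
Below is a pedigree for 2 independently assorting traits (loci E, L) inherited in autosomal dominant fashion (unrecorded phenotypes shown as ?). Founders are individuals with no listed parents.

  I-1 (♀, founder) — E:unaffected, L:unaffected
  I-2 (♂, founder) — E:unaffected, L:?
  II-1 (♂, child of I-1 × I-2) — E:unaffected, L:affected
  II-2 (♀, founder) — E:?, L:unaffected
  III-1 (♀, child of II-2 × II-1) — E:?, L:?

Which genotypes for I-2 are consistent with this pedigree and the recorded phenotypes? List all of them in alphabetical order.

E/I-1 un ·: ee
E/I-2 un ·: ee
E/II-1 un I-1×I-2: ee
E/II-2 ? ·: ee|Ee|EE
E/III-1 ? II-2×II-1: ee|Ee
⇒ E over [I-1,I-2,II-1,II-2,III-1]: 4 consistent
L/I-1 un ·: ll
L/I-2 ? ·: Ll|LL
L/II-1 aff I-1×I-2: Ll
L/II-2 un ·: ll
L/III-1 ? II-2×II-1: ll|Ll
⇒ L over [I-1,I-2,II-1,II-2,III-1]: 4 consistent

I-2 ∈ {ee LL, ee Ll}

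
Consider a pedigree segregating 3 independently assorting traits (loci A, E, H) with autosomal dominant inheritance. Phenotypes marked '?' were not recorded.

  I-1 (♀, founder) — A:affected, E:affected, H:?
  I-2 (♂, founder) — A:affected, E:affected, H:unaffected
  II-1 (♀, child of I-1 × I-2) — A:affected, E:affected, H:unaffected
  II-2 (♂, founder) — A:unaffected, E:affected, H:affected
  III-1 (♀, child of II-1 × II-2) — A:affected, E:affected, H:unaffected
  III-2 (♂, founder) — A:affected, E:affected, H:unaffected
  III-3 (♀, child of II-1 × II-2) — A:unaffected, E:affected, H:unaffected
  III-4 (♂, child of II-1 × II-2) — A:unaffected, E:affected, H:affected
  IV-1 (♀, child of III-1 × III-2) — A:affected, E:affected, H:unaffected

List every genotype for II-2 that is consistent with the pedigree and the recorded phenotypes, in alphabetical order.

A/I-1 aff ·: Aa|AA
A/I-2 aff ·: Aa|AA
A/II-1 aff I-1×I-2: Aa
A/II-2 un ·: aa
A/III-1 aff II-1×II-2: Aa
A/III-2 aff ·: Aa|AA
A/III-3 un II-1×II-2: aa
A/III-4 un II-1×II-2: aa
A/IV-1 aff III-1×III-2: Aa|AA
⇒ A over [I-1,I-2,II-1,II-2,III-1,III-2,III-3,III-4,IV-1]: 12 consistent
E/I-1 aff ·: Ee|EE
E/I-2 aff ·: Ee|EE
E/II-1 aff I-1×I-2: Ee|EE
E/II-2 aff ·: Ee|EE
E/III-1 aff II-1×II-2: Ee|EE
E/III-2 aff ·: Ee|EE
E/III-3 aff II-1×II-2: Ee|EE
E/III-4 aff II-1×II-2: Ee|EE
E/IV-1 aff III-1×III-2: Ee|EE
⇒ E over [I-1,I-2,II-1,II-2,III-1,III-2,III-3,III-4,IV-1]: 292 consistent
H/I-1 ? ·: hh|Hh
H/I-2 un ·: hh
H/II-1 un I-1×I-2: hh
H/II-2 aff ·: Hh
H/III-1 un II-1×II-2: hh
H/III-2 un ·: hh
H/III-3 un II-1×II-2: hh
H/III-4 aff II-1×II-2: Hh
H/IV-1 un III-1×III-2: hh
⇒ H over [I-1,I-2,II-1,II-2,III-1,III-2,III-3,III-4,IV-1]: 2 consistent

II-2 ∈ {aa EE Hh, aa Ee Hh}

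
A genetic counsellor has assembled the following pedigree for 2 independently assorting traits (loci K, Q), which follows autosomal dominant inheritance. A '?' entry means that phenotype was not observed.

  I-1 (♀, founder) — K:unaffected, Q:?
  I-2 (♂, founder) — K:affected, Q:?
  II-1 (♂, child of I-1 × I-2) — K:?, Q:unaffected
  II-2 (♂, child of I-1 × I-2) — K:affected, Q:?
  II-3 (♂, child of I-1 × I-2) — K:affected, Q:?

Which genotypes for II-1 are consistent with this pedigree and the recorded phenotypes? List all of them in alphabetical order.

K/I-1 un ·: kk
K/I-2 aff ·: Kk|KK
K/II-1 ? I-1×I-2: kk|Kk
K/II-2 aff I-1×I-2: Kk
K/II-3 aff I-1×I-2: Kk
⇒ K over [I-1,I-2,II-1,II-2,II-3]: 3 consistent
Q/I-1 ? ·: qq|Qq
Q/I-2 ? ·: qq|Qq
Q/II-1 un I-1×I-2: qq
Q/II-2 ? I-1×I-2: qq|Qq|QQ
Q/II-3 ? I-1×I-2: qq|Qq|QQ
⇒ Q over [I-1,I-2,II-1,II-2,II-3]: 18 consistent

II-1 ∈ {Kk qq, kk qq}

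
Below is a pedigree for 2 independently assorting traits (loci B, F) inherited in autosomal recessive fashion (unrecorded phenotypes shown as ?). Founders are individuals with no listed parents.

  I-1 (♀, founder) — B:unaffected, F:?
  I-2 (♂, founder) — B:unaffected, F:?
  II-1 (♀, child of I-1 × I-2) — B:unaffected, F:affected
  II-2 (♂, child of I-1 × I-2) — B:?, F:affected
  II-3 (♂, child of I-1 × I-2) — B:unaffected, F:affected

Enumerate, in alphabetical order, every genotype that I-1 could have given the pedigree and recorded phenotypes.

B/I-1 un ·: BB|Bb
B/I-2 un ·: BB|Bb
B/II-1 un I-1×I-2: BB|Bb
B/II-2 ? I-1×I-2: BB|Bb|bb
B/II-3 un I-1×I-2: BB|Bb
⇒ B over [I-1,I-2,II-1,II-2,II-3]: 29 consistent
F/I-1 ? ·: Ff|ff
F/I-2 ? ·: Ff|ff
F/II-1 aff I-1×I-2: ff
F/II-2 aff I-1×I-2: ff
F/II-3 aff I-1×I-2: ff
⇒ F over [I-1,I-2,II-1,II-2,II-3]: 4 consistent

I-1 ∈ {BB Ff, BB ff, Bb Ff, Bb ff}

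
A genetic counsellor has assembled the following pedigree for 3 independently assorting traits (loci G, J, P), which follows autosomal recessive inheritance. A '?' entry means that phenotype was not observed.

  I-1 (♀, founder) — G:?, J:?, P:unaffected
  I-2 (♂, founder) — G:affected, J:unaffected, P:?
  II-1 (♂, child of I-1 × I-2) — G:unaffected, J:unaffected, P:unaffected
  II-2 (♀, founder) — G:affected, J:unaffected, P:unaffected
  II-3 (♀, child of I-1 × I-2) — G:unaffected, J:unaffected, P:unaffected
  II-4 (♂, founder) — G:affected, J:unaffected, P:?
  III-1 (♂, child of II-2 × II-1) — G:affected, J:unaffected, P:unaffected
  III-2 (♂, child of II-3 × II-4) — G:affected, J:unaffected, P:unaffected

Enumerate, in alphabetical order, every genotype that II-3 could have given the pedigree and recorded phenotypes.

G/I-1 ? ·: GG|Gg
G/I-2 aff ·: gg
G/II-1 un I-1×I-2: Gg
G/II-2 aff ·: gg
G/II-3 un I-1×I-2: Gg
G/II-4 aff ·: gg
G/III-1 aff II-2×II-1: gg
G/III-2 aff II-3×II-4: gg
⇒ G over [I-1,I-2,II-1,II-2,II-3,II-4,III-1,III-2]: 2 consistent
J/I-1 ? ·: JJ|Jj|jj
J/I-2 un ·: JJ|Jj
J/II-1 un I-1×I-2: JJ|Jj
J/II-2 un ·: JJ|Jj
J/II-3 un I-1×I-2: JJ|Jj
J/II-4 un ·: JJ|Jj
J/III-1 un II-2×II-1: JJ|Jj
J/III-2 un II-3×II-4: JJ|Jj
⇒ J over [I-1,I-2,II-1,II-2,II-3,II-4,III-1,III-2]: 188 consistent
P/I-1 un ·: PP|Pp
P/I-2 ? ·: PP|Pp|pp
P/II-1 un I-1×I-2: PP|Pp
P/II-2 un ·: PP|Pp
P/II-3 un I-1×I-2: PP|Pp
P/II-4 ? ·: PP|Pp|pp
P/III-1 un II-2×II-1: PP|Pp
P/III-2 un II-3×II-4: PP|Pp
⇒ P over [I-1,I-2,II-1,II-2,II-3,II-4,III-1,III-2]: 241 consistent

II-3 ∈ {Gg JJ PP, Gg JJ Pp, Gg Jj PP, Gg Jj Pp}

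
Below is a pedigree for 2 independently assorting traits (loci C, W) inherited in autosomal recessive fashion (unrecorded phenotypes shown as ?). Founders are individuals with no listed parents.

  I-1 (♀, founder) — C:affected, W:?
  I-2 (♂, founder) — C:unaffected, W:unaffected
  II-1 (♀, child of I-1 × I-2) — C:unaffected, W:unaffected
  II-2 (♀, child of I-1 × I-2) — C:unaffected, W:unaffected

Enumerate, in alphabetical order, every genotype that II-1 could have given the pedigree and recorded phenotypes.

C/I-1 aff ·: cc
C/I-2 un ·: CC|Cc
C/II-1 un I-1×I-2: Cc
C/II-2 un I-1×I-2: Cc
⇒ C over [I-1,I-2,II-1,II-2]: 2 consistent
W/I-1 ? ·: WW|Ww|ww
W/I-2 un ·: WW|Ww
W/II-1 un I-1×I-2: WW|Ww
W/II-2 un I-1×I-2: WW|Ww
⇒ W over [I-1,I-2,II-1,II-2]: 15 consistent

II-1 ∈ {Cc WW, Cc Ww}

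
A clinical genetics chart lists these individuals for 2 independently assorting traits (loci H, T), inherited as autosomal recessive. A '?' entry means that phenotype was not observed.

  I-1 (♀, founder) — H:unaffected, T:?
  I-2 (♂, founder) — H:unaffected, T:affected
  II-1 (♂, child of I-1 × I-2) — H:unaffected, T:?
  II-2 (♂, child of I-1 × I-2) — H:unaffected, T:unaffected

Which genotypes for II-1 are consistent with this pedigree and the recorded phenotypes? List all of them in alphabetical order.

II-1 ∈ {HH Tt, HH tt, Hh Tt, Hh tt}

H/I-1 un ·: HH|Hh
H/I-2 un ·: HH|Hh
H/II-1 un I-1×I-2: HH|Hh
H/II-2 un I-1×I-2: HH|Hh
⇒ H over [I-1,I-2,II-1,II-2]: 13 consistent
T/I-1 ? ·: TT|Tt
T/I-2 aff ·: tt
T/II-1 ? I-1×I-2: Tt|tt
T/II-2 un I-1×I-2: Tt
⇒ T over [I-1,I-2,II-1,II-2]: 3 consistent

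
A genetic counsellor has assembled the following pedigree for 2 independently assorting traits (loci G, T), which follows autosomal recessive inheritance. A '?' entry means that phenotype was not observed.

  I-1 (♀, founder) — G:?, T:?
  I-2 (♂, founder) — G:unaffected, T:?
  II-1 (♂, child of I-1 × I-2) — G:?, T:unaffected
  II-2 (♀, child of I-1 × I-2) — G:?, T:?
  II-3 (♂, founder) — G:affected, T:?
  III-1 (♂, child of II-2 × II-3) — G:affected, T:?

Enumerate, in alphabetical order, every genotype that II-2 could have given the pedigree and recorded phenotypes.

II-2 ∈ {Gg TT, Gg Tt, Gg tt, gg TT, gg Tt, gg tt}

G/I-1 ? ·: GG|Gg|gg
G/I-2 un ·: GG|Gg
G/II-1 ? I-1×I-2: GG|Gg|gg
G/II-2 ? I-1×I-2: Gg|gg
G/II-3 aff ·: gg
G/III-1 aff II-2×II-3: gg
⇒ G over [I-1,I-2,II-1,II-2,II-3,III-1]: 15 consistent
T/I-1 ? ·: TT|Tt|tt
T/I-2 ? ·: TT|Tt|tt
T/II-1 un I-1×I-2: TT|Tt
T/II-2 ? I-1×I-2: TT|Tt|tt
T/II-3 ? ·: TT|Tt|tt
T/III-1 ? II-2×II-3: TT|Tt|tt
⇒ T over [I-1,I-2,II-1,II-2,II-3,III-1]: 114 consistent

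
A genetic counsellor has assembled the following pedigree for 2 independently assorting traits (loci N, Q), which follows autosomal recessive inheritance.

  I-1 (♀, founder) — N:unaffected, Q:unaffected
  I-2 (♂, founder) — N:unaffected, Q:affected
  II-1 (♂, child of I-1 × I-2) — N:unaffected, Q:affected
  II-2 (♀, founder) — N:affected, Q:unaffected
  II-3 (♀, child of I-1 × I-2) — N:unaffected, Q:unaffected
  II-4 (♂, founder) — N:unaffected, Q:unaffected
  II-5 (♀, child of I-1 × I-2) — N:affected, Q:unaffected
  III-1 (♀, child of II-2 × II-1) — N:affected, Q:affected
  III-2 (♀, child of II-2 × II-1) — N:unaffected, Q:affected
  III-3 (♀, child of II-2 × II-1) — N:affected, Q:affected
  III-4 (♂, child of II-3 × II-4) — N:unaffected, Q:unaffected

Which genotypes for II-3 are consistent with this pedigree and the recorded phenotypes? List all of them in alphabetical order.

N/I-1 un ·: Nn
N/I-2 un ·: Nn
N/II-1 un I-1×I-2: Nn
N/II-2 aff ·: nn
N/II-3 un I-1×I-2: NN|Nn
N/II-4 un ·: NN|Nn
N/II-5 aff I-1×I-2: nn
N/III-1 aff II-2×II-1: nn
N/III-2 un II-2×II-1: Nn
N/III-3 aff II-2×II-1: nn
N/III-4 un II-3×II-4: NN|Nn
⇒ N over [I-1,I-2,II-1,II-2,II-3,II-4,II-5,III-1,III-2,III-3,III-4]: 7 consistent
Q/I-1 un ·: Qq
Q/I-2 aff ·: qq
Q/II-1 aff I-1×I-2: qq
Q/II-2 un ·: Qq
Q/II-3 un I-1×I-2: Qq
Q/II-4 un ·: QQ|Qq
Q/II-5 un I-1×I-2: Qq
Q/III-1 aff II-2×II-1: qq
Q/III-2 aff II-2×II-1: qq
Q/III-3 aff II-2×II-1: qq
Q/III-4 un II-3×II-4: QQ|Qq
⇒ Q over [I-1,I-2,II-1,II-2,II-3,II-4,II-5,III-1,III-2,III-3,III-4]: 4 consistent

II-3 ∈ {NN Qq, Nn Qq}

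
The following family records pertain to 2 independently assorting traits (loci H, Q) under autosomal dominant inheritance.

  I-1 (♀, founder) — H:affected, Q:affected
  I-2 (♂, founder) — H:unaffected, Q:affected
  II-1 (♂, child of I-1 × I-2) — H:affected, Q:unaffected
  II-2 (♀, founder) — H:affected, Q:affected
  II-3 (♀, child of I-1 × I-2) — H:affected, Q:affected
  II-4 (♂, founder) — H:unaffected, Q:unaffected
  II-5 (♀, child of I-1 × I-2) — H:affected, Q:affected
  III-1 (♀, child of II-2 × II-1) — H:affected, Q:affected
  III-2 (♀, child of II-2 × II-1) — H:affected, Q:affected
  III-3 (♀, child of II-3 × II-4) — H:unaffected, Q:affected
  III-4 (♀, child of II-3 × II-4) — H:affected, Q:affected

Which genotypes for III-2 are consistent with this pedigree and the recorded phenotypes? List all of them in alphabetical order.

III-2 ∈ {HH Qq, Hh Qq}

H/I-1 aff ·: Hh|HH
H/I-2 un ·: hh
H/II-1 aff I-1×I-2: Hh
H/II-2 aff ·: Hh|HH
H/II-3 aff I-1×I-2: Hh
H/II-4 un ·: hh
H/II-5 aff I-1×I-2: Hh
H/III-1 aff II-2×II-1: Hh|HH
H/III-2 aff II-2×II-1: Hh|HH
H/III-3 un II-3×II-4: hh
H/III-4 aff II-3×II-4: Hh
⇒ H over [I-1,I-2,II-1,II-2,II-3,II-4,II-5,III-1,III-2,III-3,III-4]: 16 consistent
Q/I-1 aff ·: Qq
Q/I-2 aff ·: Qq
Q/II-1 un I-1×I-2: qq
Q/II-2 aff ·: Qq|QQ
Q/II-3 aff I-1×I-2: Qq|QQ
Q/II-4 un ·: qq
Q/II-5 aff I-1×I-2: Qq|QQ
Q/III-1 aff II-2×II-1: Qq
Q/III-2 aff II-2×II-1: Qq
Q/III-3 aff II-3×II-4: Qq
Q/III-4 aff II-3×II-4: Qq
⇒ Q over [I-1,I-2,II-1,II-2,II-3,II-4,II-5,III-1,III-2,III-3,III-4]: 8 consistent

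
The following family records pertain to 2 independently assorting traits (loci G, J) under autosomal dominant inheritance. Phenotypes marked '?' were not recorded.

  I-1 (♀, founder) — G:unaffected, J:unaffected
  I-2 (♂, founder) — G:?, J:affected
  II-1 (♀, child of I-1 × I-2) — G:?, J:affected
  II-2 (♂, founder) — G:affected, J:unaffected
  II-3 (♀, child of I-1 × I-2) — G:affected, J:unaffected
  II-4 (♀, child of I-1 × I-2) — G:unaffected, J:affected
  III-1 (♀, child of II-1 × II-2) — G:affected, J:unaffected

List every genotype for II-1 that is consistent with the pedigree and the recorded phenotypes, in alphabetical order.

G/I-1 un ·: gg
G/I-2 ? ·: Gg
G/II-1 ? I-1×I-2: gg|Gg
G/II-2 aff ·: Gg|GG
G/II-3 aff I-1×I-2: Gg
G/II-4 un I-1×I-2: gg
G/III-1 aff II-1×II-2: Gg|GG
⇒ G over [I-1,I-2,II-1,II-2,II-3,II-4,III-1]: 6 consistent
J/I-1 un ·: jj
J/I-2 aff ·: Jj
J/II-1 aff I-1×I-2: Jj
J/II-2 un ·: jj
J/II-3 un I-1×I-2: jj
J/II-4 aff I-1×I-2: Jj
J/III-1 un II-1×II-2: jj
⇒ J over [I-1,I-2,II-1,II-2,II-3,II-4,III-1]: 1 consistent

II-1 ∈ {Gg Jj, gg Jj}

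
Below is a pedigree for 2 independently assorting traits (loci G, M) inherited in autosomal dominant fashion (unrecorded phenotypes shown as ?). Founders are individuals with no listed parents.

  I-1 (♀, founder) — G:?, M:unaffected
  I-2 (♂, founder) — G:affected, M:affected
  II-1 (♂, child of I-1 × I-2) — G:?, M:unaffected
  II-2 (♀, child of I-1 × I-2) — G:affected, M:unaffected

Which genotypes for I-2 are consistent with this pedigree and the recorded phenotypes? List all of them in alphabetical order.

G/I-1 ? ·: gg|Gg|GG
G/I-2 aff ·: Gg|GG
G/II-1 ? I-1×I-2: gg|Gg|GG
G/II-2 aff I-1×I-2: Gg|GG
⇒ G over [I-1,I-2,II-1,II-2]: 18 consistent
M/I-1 un ·: mm
M/I-2 aff ·: Mm
M/II-1 un I-1×I-2: mm
M/II-2 un I-1×I-2: mm
⇒ M over [I-1,I-2,II-1,II-2]: 1 consistent

I-2 ∈ {GG Mm, Gg Mm}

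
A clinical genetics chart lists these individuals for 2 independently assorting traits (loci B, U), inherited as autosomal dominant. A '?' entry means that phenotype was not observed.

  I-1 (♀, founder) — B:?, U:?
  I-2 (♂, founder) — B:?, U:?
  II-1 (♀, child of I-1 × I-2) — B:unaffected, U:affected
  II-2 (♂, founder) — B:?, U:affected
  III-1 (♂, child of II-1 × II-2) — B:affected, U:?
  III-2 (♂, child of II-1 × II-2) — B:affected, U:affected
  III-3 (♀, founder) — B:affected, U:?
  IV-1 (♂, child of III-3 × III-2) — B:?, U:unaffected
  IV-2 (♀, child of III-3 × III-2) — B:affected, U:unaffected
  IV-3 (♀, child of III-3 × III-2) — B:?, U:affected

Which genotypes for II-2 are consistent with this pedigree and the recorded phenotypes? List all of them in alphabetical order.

II-2 ∈ {BB UU, BB Uu, Bb UU, Bb Uu}

B/I-1 ? ·: bb|Bb
B/I-2 ? ·: bb|Bb
B/II-1 un I-1×I-2: bb
B/II-2 ? ·: Bb|BB
B/III-1 aff II-1×II-2: Bb
B/III-2 aff II-1×II-2: Bb
B/III-3 aff ·: Bb|BB
B/IV-1 ? III-3×III-2: bb|Bb|BB
B/IV-2 aff III-3×III-2: Bb|BB
B/IV-3 ? III-3×III-2: bb|Bb|BB
⇒ B over [I-1,I-2,II-1,II-2,III-1,III-2,III-3,IV-1,IV-2,IV-3]: 208 consistent
U/I-1 ? ·: uu|Uu|UU
U/I-2 ? ·: uu|Uu|UU
U/II-1 aff I-1×I-2: Uu|UU
U/II-2 aff ·: Uu|UU
U/III-1 ? II-1×II-2: uu|Uu|UU
U/III-2 aff II-1×II-2: Uu
U/III-3 ? ·: uu|Uu
U/IV-1 un III-3×III-2: uu
U/IV-2 un III-3×III-2: uu
U/IV-3 aff III-3×III-2: Uu|UU
⇒ U over [I-1,I-2,II-1,II-2,III-1,III-2,III-3,IV-1,IV-2,IV-3]: 129 consistent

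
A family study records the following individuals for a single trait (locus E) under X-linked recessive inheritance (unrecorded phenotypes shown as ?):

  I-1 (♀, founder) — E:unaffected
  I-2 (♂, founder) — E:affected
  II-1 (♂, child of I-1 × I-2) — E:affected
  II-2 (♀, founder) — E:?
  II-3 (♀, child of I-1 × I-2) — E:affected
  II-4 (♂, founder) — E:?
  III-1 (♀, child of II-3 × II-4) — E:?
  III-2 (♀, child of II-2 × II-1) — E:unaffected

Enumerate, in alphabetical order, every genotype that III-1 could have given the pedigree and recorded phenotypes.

III-1 ∈ {X^EX^e, X^eX^e}

E/I-1 un ·: X^EX^e
E/I-2 aff ·: X^eY
E/II-1 aff I-1×I-2: X^eY
E/II-2 ? ·: X^EX^E|X^EX^e
E/II-3 aff I-1×I-2: X^eX^e
E/II-4 ? ·: X^EY|X^eY
E/III-1 ? II-3×II-4: X^EX^e|X^eX^e
E/III-2 un II-2×II-1: X^EX^e
⇒ E over [I-1,I-2,II-1,II-2,II-3,II-4,III-1,III-2]: 4 consistent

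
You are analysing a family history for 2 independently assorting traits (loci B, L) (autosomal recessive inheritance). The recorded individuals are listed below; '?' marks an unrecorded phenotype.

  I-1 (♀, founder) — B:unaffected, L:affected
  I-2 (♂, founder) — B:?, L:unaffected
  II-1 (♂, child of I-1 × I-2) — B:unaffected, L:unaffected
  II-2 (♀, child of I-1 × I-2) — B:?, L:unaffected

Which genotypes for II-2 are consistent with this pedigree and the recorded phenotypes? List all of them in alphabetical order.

B/I-1 un ·: BB|Bb
B/I-2 ? ·: BB|Bb|bb
B/II-1 un I-1×I-2: BB|Bb
B/II-2 ? I-1×I-2: BB|Bb|bb
⇒ B over [I-1,I-2,II-1,II-2]: 18 consistent
L/I-1 aff ·: ll
L/I-2 un ·: LL|Ll
L/II-1 un I-1×I-2: Ll
L/II-2 un I-1×I-2: Ll
⇒ L over [I-1,I-2,II-1,II-2]: 2 consistent

II-2 ∈ {BB Ll, Bb Ll, bb Ll}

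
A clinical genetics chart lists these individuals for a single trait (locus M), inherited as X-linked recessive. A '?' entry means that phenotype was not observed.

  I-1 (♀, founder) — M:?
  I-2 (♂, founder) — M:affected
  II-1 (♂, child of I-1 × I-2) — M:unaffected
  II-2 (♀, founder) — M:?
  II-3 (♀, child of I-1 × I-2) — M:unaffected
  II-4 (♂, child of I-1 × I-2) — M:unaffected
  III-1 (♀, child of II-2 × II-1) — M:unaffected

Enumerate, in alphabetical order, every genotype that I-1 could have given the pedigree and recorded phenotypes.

I-1 ∈ {X^MX^M, X^MX^m}

M/I-1 ? ·: X^MX^M|X^MX^m
M/I-2 aff ·: X^mY
M/II-1 un I-1×I-2: X^MY
M/II-2 ? ·: X^MX^M|X^MX^m|X^mX^m
M/II-3 un I-1×I-2: X^MX^m
M/II-4 un I-1×I-2: X^MY
M/III-1 un II-2×II-1: X^MX^M|X^MX^m
⇒ M over [I-1,I-2,II-1,II-2,II-3,II-4,III-1]: 8 consistent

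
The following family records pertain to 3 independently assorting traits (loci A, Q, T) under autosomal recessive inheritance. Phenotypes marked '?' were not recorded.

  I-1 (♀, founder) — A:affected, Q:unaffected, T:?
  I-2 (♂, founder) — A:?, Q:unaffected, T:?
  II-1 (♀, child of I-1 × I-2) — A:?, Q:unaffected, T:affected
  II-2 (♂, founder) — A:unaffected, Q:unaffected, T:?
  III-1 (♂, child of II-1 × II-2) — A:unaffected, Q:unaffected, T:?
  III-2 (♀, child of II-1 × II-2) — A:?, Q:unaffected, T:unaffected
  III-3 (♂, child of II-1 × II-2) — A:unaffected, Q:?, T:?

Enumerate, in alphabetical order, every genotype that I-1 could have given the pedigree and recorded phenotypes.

A/I-1 aff ·: aa
A/I-2 ? ·: AA|Aa|aa
A/II-1 ? I-1×I-2: Aa|aa
A/II-2 un ·: AA|Aa
A/III-1 un II-1×II-2: AA|Aa
A/III-2 ? II-1×II-2: AA|Aa|aa
A/III-3 un II-1×II-2: AA|Aa
⇒ A over [I-1,I-2,II-1,II-2,III-1,III-2,III-3]: 46 consistent
Q/I-1 un ·: QQ|Qq
Q/I-2 un ·: QQ|Qq
Q/II-1 un I-1×I-2: QQ|Qq
Q/II-2 un ·: QQ|Qq
Q/III-1 un II-1×II-2: QQ|Qq
Q/III-2 un II-1×II-2: QQ|Qq
Q/III-3 ? II-1×II-2: QQ|Qq|qq
⇒ Q over [I-1,I-2,II-1,II-2,III-1,III-2,III-3]: 96 consistent
T/I-1 ? ·: Tt|tt
T/I-2 ? ·: Tt|tt
T/II-1 aff I-1×I-2: tt
T/II-2 ? ·: TT|Tt
T/III-1 ? II-1×II-2: Tt|tt
T/III-2 un II-1×II-2: Tt
T/III-3 ? II-1×II-2: Tt|tt
⇒ T over [I-1,I-2,II-1,II-2,III-1,III-2,III-3]: 20 consistent

I-1 ∈ {aa QQ Tt, aa QQ tt, aa Qq Tt, aa Qq tt}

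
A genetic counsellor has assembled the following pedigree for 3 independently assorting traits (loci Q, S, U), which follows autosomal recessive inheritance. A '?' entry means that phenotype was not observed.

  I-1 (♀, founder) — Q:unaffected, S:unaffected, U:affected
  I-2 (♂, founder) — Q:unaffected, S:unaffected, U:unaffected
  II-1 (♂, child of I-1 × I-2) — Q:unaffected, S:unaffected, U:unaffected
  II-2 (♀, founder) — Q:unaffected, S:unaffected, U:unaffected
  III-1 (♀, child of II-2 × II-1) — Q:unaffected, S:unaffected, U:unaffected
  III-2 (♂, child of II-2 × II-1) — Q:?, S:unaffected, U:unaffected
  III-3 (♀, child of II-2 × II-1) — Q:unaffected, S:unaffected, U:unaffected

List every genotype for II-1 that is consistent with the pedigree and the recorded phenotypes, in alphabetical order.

Q/I-1 un ·: QQ|Qq
Q/I-2 un ·: QQ|Qq
Q/II-1 un I-1×I-2: QQ|Qq
Q/II-2 un ·: QQ|Qq
Q/III-1 un II-2×II-1: QQ|Qq
Q/III-2 ? II-2×II-1: QQ|Qq|qq
Q/III-3 un II-2×II-1: QQ|Qq
⇒ Q over [I-1,I-2,II-1,II-2,III-1,III-2,III-3]: 96 consistent
S/I-1 un ·: SS|Ss
S/I-2 un ·: SS|Ss
S/II-1 un I-1×I-2: SS|Ss
S/II-2 un ·: SS|Ss
S/III-1 un II-2×II-1: SS|Ss
S/III-2 un II-2×II-1: SS|Ss
S/III-3 un II-2×II-1: SS|Ss
⇒ S over [I-1,I-2,II-1,II-2,III-1,III-2,III-3]: 84 consistent
U/I-1 aff ·: uu
U/I-2 un ·: UU|Uu
U/II-1 un I-1×I-2: Uu
U/II-2 un ·: UU|Uu
U/III-1 un II-2×II-1: UU|Uu
U/III-2 un II-2×II-1: UU|Uu
U/III-3 un II-2×II-1: UU|Uu
⇒ U over [I-1,I-2,II-1,II-2,III-1,III-2,III-3]: 32 consistent

II-1 ∈ {QQ SS Uu, QQ Ss Uu, Qq SS Uu, Qq Ss Uu}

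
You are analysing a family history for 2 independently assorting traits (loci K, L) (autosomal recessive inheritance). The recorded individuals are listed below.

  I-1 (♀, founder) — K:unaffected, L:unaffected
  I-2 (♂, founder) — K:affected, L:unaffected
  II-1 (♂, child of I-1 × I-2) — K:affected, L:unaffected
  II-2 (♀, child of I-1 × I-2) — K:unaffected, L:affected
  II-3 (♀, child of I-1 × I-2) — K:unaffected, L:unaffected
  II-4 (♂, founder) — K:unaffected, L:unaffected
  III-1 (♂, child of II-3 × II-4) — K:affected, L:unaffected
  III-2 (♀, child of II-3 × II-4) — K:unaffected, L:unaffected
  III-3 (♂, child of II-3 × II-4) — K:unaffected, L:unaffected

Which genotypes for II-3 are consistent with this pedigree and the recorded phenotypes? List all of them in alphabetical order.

K/I-1 un ·: Kk
K/I-2 aff ·: kk
K/II-1 aff I-1×I-2: kk
K/II-2 un I-1×I-2: Kk
K/II-3 un I-1×I-2: Kk
K/II-4 un ·: Kk
K/III-1 aff II-3×II-4: kk
K/III-2 un II-3×II-4: KK|Kk
K/III-3 un II-3×II-4: KK|Kk
⇒ K over [I-1,I-2,II-1,II-2,II-3,II-4,III-1,III-2,III-3]: 4 consistent
L/I-1 un ·: Ll
L/I-2 un ·: Ll
L/II-1 un I-1×I-2: LL|Ll
L/II-2 aff I-1×I-2: ll
L/II-3 un I-1×I-2: LL|Ll
L/II-4 un ·: LL|Ll
L/III-1 un II-3×II-4: LL|Ll
L/III-2 un II-3×II-4: LL|Ll
L/III-3 un II-3×II-4: LL|Ll
⇒ L over [I-1,I-2,II-1,II-2,II-3,II-4,III-1,III-2,III-3]: 50 consistent

II-3 ∈ {Kk LL, Kk Ll}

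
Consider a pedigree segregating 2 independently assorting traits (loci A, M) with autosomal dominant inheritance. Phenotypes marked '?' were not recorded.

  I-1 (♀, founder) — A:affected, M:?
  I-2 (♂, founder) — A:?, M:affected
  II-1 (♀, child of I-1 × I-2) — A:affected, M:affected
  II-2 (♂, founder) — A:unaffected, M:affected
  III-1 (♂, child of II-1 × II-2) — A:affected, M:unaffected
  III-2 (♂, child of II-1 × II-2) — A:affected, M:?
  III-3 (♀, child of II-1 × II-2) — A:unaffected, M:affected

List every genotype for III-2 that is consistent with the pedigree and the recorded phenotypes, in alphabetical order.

III-2 ∈ {Aa MM, Aa Mm, Aa mm}

A/I-1 aff ·: Aa|AA
A/I-2 ? ·: aa|Aa|AA
A/II-1 aff I-1×I-2: Aa
A/II-2 un ·: aa
A/III-1 aff II-1×II-2: Aa
A/III-2 aff II-1×II-2: Aa
A/III-3 un II-1×II-2: aa
⇒ A over [I-1,I-2,II-1,II-2,III-1,III-2,III-3]: 5 consistent
M/I-1 ? ·: mm|Mm|MM
M/I-2 aff ·: Mm|MM
M/II-1 aff I-1×I-2: Mm
M/II-2 aff ·: Mm
M/III-1 un II-1×II-2: mm
M/III-2 ? II-1×II-2: mm|Mm|MM
M/III-3 aff II-1×II-2: Mm|MM
⇒ M over [I-1,I-2,II-1,II-2,III-1,III-2,III-3]: 30 consistent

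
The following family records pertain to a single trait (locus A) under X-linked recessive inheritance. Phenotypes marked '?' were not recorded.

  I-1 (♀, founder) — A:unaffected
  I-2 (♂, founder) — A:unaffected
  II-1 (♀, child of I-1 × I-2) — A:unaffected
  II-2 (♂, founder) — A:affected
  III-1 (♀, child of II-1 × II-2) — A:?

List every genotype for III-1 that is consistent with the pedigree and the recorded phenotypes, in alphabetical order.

III-1 ∈ {X^AX^a, X^aX^a}

A/I-1 un ·: X^AX^A|X^AX^a
A/I-2 un ·: X^AY
A/II-1 un I-1×I-2: X^AX^A|X^AX^a
A/II-2 aff ·: X^aY
A/III-1 ? II-1×II-2: X^AX^a|X^aX^a
⇒ A over [I-1,I-2,II-1,II-2,III-1]: 4 consistent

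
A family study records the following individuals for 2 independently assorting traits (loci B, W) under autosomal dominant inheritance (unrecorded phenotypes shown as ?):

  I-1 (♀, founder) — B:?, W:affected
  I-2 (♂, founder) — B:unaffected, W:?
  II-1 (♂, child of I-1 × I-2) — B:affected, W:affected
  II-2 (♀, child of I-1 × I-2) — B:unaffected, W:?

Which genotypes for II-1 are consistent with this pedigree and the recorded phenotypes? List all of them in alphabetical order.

B/I-1 ? ·: Bb
B/I-2 un ·: bb
B/II-1 aff I-1×I-2: Bb
B/II-2 un I-1×I-2: bb
⇒ B over [I-1,I-2,II-1,II-2]: 1 consistent
W/I-1 aff ·: Ww|WW
W/I-2 ? ·: ww|Ww|WW
W/II-1 aff I-1×I-2: Ww|WW
W/II-2 ? I-1×I-2: ww|Ww|WW
⇒ W over [I-1,I-2,II-1,II-2]: 18 consistent

II-1 ∈ {Bb WW, Bb Ww}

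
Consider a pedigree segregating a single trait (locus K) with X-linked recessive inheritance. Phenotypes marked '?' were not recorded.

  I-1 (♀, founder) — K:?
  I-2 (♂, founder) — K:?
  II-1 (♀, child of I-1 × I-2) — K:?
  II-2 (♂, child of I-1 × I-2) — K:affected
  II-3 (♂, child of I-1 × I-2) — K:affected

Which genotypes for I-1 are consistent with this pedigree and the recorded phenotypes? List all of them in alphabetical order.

I-1 ∈ {X^KX^k, X^kX^k}

K/I-1 ? ·: X^KX^k|X^kX^k
K/I-2 ? ·: X^KY|X^kY
K/II-1 ? I-1×I-2: X^KX^K|X^KX^k|X^kX^k
K/II-2 aff I-1×I-2: X^kY
K/II-3 aff I-1×I-2: X^kY
⇒ K over [I-1,I-2,II-1,II-2,II-3]: 6 consistent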